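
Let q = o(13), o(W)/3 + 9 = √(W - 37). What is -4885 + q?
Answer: -4912 + 6*I*√6 ≈ -4912.0 + 14.697*I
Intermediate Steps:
o(W) = -27 + 3*√(-37 + W) (o(W) = -27 + 3*√(W - 37) = -27 + 3*√(-37 + W))
q = -27 + 6*I*√6 (q = -27 + 3*√(-37 + 13) = -27 + 3*√(-24) = -27 + 3*(2*I*√6) = -27 + 6*I*√6 ≈ -27.0 + 14.697*I)
-4885 + q = -4885 + (-27 + 6*I*√6) = -4912 + 6*I*√6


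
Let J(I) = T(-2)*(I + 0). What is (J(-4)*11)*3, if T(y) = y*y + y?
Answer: -264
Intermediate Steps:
T(y) = y + y² (T(y) = y² + y = y + y²)
J(I) = 2*I (J(I) = (-2*(1 - 2))*(I + 0) = (-2*(-1))*I = 2*I)
(J(-4)*11)*3 = ((2*(-4))*11)*3 = -8*11*3 = -88*3 = -264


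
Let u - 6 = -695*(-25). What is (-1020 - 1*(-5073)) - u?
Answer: -13328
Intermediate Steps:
u = 17381 (u = 6 - 695*(-25) = 6 + 17375 = 17381)
(-1020 - 1*(-5073)) - u = (-1020 - 1*(-5073)) - 1*17381 = (-1020 + 5073) - 17381 = 4053 - 17381 = -13328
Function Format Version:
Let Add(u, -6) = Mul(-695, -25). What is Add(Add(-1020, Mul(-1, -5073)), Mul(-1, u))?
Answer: -13328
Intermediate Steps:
u = 17381 (u = Add(6, Mul(-695, -25)) = Add(6, 17375) = 17381)
Add(Add(-1020, Mul(-1, -5073)), Mul(-1, u)) = Add(Add(-1020, Mul(-1, -5073)), Mul(-1, 17381)) = Add(Add(-1020, 5073), -17381) = Add(4053, -17381) = -13328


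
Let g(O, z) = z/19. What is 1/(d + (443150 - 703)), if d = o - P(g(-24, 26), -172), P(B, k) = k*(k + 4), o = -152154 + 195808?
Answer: 1/457205 ≈ 2.1872e-6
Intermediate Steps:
g(O, z) = z/19 (g(O, z) = z*(1/19) = z/19)
o = 43654
P(B, k) = k*(4 + k)
d = 14758 (d = 43654 - (-172)*(4 - 172) = 43654 - (-172)*(-168) = 43654 - 1*28896 = 43654 - 28896 = 14758)
1/(d + (443150 - 703)) = 1/(14758 + (443150 - 703)) = 1/(14758 + 442447) = 1/457205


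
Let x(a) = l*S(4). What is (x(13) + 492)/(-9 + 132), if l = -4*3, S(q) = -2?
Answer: 172/41 ≈ 4.1951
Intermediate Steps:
l = -12
x(a) = 24 (x(a) = -12*(-2) = 24)
(x(13) + 492)/(-9 + 132) = (24 + 492)/(-9 + 132) = 516/123 = 516*(1/123) = 172/41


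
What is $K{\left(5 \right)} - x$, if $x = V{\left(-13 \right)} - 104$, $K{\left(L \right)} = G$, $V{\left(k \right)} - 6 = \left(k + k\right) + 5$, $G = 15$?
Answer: $134$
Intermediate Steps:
$V{\left(k \right)} = 11 + 2 k$ ($V{\left(k \right)} = 6 + \left(\left(k + k\right) + 5\right) = 6 + \left(2 k + 5\right) = 6 + \left(5 + 2 k\right) = 11 + 2 k$)
$K{\left(L \right)} = 15$
$x = -119$ ($x = \left(11 + 2 \left(-13\right)\right) - 104 = \left(11 - 26\right) - 104 = -15 - 104 = -119$)
$K{\left(5 \right)} - x = 15 - -119 = 15 + 119 = 134$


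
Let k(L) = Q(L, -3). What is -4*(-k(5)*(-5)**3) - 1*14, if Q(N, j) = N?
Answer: -2514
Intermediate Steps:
k(L) = L
-4*(-k(5)*(-5)**3) - 1*14 = -4*(-5*(-5)**3) - 1*14 = -4*(-5*(-125)) - 14 = -4*(-1*(-625)) - 14 = -2500 - 14 = -2514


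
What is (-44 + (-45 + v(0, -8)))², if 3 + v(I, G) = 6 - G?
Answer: 6084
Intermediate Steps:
v(I, G) = 3 - G (v(I, G) = -3 + (6 - G) = 3 - G)
(-44 + (-45 + v(0, -8)))² = (-44 + (-45 + (3 - 1*(-8))))² = (-44 + (-45 + (3 + 8)))² = (-44 + (-45 + 11))² = (-44 - 34)² = (-78)² = 6084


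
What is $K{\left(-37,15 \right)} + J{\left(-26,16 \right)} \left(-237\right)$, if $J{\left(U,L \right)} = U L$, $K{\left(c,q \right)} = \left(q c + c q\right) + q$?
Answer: $97497$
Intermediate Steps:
$K{\left(c,q \right)} = q + 2 c q$ ($K{\left(c,q \right)} = \left(c q + c q\right) + q = 2 c q + q = q + 2 c q$)
$J{\left(U,L \right)} = L U$
$K{\left(-37,15 \right)} + J{\left(-26,16 \right)} \left(-237\right) = 15 \left(1 + 2 \left(-37\right)\right) + 16 \left(-26\right) \left(-237\right) = 15 \left(1 - 74\right) - -98592 = 15 \left(-73\right) + 98592 = -1095 + 98592 = 97497$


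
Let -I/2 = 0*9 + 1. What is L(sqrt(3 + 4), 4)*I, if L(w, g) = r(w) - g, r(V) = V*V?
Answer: -6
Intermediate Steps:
r(V) = V**2
I = -2 (I = -2*(0*9 + 1) = -2*(0 + 1) = -2*1 = -2)
L(w, g) = w**2 - g
L(sqrt(3 + 4), 4)*I = ((sqrt(3 + 4))**2 - 1*4)*(-2) = ((sqrt(7))**2 - 4)*(-2) = (7 - 4)*(-2) = 3*(-2) = -6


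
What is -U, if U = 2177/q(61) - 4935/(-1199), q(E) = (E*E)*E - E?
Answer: -1122460423/272077080 ≈ -4.1255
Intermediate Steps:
q(E) = E³ - E (q(E) = E²*E - E = E³ - E)
U = 1122460423/272077080 (U = 2177/(61³ - 1*61) - 4935/(-1199) = 2177/(226981 - 61) - 4935*(-1/1199) = 2177/226920 + 4935/1199 = 1122460423/272077080 ≈ 4.1255)
-U = -1*1122460423/272077080 = -1122460423/272077080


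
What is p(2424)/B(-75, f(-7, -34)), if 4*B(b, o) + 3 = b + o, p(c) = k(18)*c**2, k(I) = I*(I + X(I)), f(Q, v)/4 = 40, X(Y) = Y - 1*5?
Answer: 6557366016/41 ≈ 1.5994e+8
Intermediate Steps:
X(Y) = -5 + Y (X(Y) = Y - 5 = -5 + Y)
f(Q, v) = 160 (f(Q, v) = 4*40 = 160)
k(I) = I*(-5 + 2*I) (k(I) = I*(I + (-5 + I)) = I*(-5 + 2*I))
p(c) = 558*c**2 (p(c) = (18*(-5 + 2*18))*c**2 = (18*(-5 + 36))*c**2 = (18*31)*c**2 = 558*c**2)
B(b, o) = -3/4 + b/4 + o/4 (B(b, o) = -3/4 + (b + o)/4 = -3/4 + (b/4 + o/4) = -3/4 + b/4 + o/4)
p(2424)/B(-75, f(-7, -34)) = (558*2424**2)/(-3/4 + (1/4)*(-75) + (1/4)*160) = (558*5875776)/(-3/4 - 75/4 + 40) = 3278683008/(41/2) = 3278683008*(2/41) = 6557366016/41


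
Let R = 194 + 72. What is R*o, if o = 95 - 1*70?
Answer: 6650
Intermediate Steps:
o = 25 (o = 95 - 70 = 25)
R = 266
R*o = 266*25 = 6650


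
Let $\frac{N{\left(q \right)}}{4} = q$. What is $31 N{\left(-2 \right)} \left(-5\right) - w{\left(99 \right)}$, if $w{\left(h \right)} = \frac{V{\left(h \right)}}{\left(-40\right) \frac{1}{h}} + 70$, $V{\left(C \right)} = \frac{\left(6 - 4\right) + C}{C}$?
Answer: $\frac{46901}{40} \approx 1172.5$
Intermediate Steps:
$N{\left(q \right)} = 4 q$
$V{\left(C \right)} = \frac{2 + C}{C}$
$w{\left(h \right)} = \frac{1399}{20} - \frac{h}{40}$ ($w{\left(h \right)} = \frac{\frac{1}{h} \left(2 + h\right)}{\left(-40\right) \frac{1}{h}} + 70 = \frac{2 + h}{h} \left(- \frac{h}{40}\right) + 70 = \left(- \frac{1}{20} - \frac{h}{40}\right) + 70 = \frac{1399}{20} - \frac{h}{40}$)
$31 N{\left(-2 \right)} \left(-5\right) - w{\left(99 \right)} = 31 \cdot 4 \left(-2\right) \left(-5\right) - \left(\frac{1399}{20} - \frac{99}{40}\right) = 31 \left(-8\right) \left(-5\right) - \left(\frac{1399}{20} - \frac{99}{40}\right) = \left(-248\right) \left(-5\right) - \frac{2699}{40} = 1240 - \frac{2699}{40} = \frac{46901}{40}$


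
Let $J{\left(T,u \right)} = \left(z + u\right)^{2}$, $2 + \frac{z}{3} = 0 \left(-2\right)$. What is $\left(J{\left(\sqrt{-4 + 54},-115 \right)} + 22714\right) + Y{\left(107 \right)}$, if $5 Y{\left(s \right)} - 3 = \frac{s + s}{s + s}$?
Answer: $\frac{186779}{5} \approx 37356.0$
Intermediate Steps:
$z = -6$ ($z = -6 + 3 \cdot 0 \left(-2\right) = -6 + 3 \cdot 0 = -6 + 0 = -6$)
$Y{\left(s \right)} = \frac{4}{5}$ ($Y{\left(s \right)} = \frac{3}{5} + \frac{\left(s + s\right) \frac{1}{s + s}}{5} = \frac{3}{5} + \frac{2 s \frac{1}{2 s}}{5} = \frac{3}{5} + \frac{1}{5} \cdot 1 = \frac{3}{5} + \frac{1}{5} = \frac{4}{5}$)
$J{\left(T,u \right)} = \left(-6 + u\right)^{2}$
$\left(J{\left(\sqrt{-4 + 54},-115 \right)} + 22714\right) + Y{\left(107 \right)} = \left(\left(-6 - 115\right)^{2} + 22714\right) + \frac{4}{5} = \left(\left(-121\right)^{2} + 22714\right) + \frac{4}{5} = \left(14641 + 22714\right) + \frac{4}{5} = 37355 + \frac{4}{5} = \frac{186779}{5}$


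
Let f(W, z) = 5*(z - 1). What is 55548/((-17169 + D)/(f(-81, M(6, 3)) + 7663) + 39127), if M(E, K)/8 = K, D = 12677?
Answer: 216026172/152162657 ≈ 1.4197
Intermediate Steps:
M(E, K) = 8*K
f(W, z) = -5 + 5*z (f(W, z) = 5*(-1 + z) = -5 + 5*z)
55548/((-17169 + D)/(f(-81, M(6, 3)) + 7663) + 39127) = 55548/((-17169 + 12677)/((-5 + 5*(8*3)) + 7663) + 39127) = 55548/(-4492/((-5 + 5*24) + 7663) + 39127) = 55548/(-4492/((-5 + 120) + 7663) + 39127) = 55548/(-4492/(115 + 7663) + 39127) = 55548/(-4492/7778 + 39127) = 55548/(-4492*1/7778 + 39127) = 55548/(-2246/3889 + 39127) = 55548/(152162657/3889) = 55548*(3889/152162657) = 216026172/152162657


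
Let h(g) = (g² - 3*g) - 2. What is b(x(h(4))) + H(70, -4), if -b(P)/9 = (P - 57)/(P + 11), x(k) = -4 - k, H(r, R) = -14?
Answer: 497/5 ≈ 99.400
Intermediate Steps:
h(g) = -2 + g² - 3*g
b(P) = -9*(-57 + P)/(11 + P) (b(P) = -9*(P - 57)/(P + 11) = -9*(-57 + P)/(11 + P))
b(x(h(4))) + H(70, -4) = 9*(57 - (-4 - (-2 + 4² - 3*4)))/(11 + (-4 - (-2 + 4² - 3*4))) - 14 = 9*(57 - (-4 - (-2 + 16 - 12)))/(11 + (-4 - (-2 + 16 - 12))) - 14 = 9*(57 - (-4 - 1*2))/(11 + (-4 - 1*2)) - 14 = 9*(57 - (-4 - 2))/(11 + (-4 - 2)) - 14 = 9*(57 - 1*(-6))/(11 - 6) - 14 = 9*(57 + 6)/5 - 14 = 9*(⅕)*63 - 14 = 567/5 - 14 = 497/5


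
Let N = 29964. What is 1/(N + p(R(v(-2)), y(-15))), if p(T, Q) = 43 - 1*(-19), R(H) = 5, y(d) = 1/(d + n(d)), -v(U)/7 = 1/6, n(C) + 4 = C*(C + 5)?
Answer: 1/30026 ≈ 3.3304e-5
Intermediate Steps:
n(C) = -4 + C*(5 + C) (n(C) = -4 + C*(C + 5) = -4 + C*(5 + C))
v(U) = -7/6
y(d) = 1/(-4 + d**2 + 6*d) (y(d) = 1/(d + (-4 + d**2 + 5*d)) = 1/(-4 + d**2 + 6*d))
p(T, Q) = 62 (p(T, Q) = 43 + 19 = 62)
1/(N + p(R(v(-2)), y(-15))) = 1/(29964 + 62) = 1/30026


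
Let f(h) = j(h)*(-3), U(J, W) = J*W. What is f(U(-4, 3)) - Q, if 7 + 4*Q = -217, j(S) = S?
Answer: 92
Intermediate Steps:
f(h) = -3*h (f(h) = h*(-3) = -3*h)
Q = -56 (Q = -7/4 + (¼)*(-217) = -7/4 - 217/4 = -56)
f(U(-4, 3)) - Q = -(-12)*3 - 1*(-56) = -3*(-12) + 56 = 36 + 56 = 92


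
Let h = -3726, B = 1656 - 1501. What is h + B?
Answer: -3571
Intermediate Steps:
B = 155
h + B = -3726 + 155 = -3571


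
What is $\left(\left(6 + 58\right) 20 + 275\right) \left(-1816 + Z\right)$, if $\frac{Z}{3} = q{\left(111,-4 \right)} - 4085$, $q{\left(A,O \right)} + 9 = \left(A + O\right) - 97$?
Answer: $-21875740$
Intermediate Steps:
$q{\left(A,O \right)} = -106 + A + O$ ($q{\left(A,O \right)} = -9 - \left(97 - A - O\right) = -9 + \left(-97 + A + O\right) = -106 + A + O$)
$Z = -12252$ ($Z = 3 \left(\left(-106 + 111 - 4\right) - 4085\right) = 3 \left(1 - 4085\right) = 3 \left(-4084\right) = -12252$)
$\left(\left(6 + 58\right) 20 + 275\right) \left(-1816 + Z\right) = \left(\left(6 + 58\right) 20 + 275\right) \left(-1816 - 12252\right) = \left(64 \cdot 20 + 275\right) \left(-14068\right) = \left(1280 + 275\right) \left(-14068\right) = 1555 \left(-14068\right) = -21875740$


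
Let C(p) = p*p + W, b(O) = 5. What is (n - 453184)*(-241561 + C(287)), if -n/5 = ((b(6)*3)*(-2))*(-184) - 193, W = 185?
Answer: 76294579733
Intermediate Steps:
C(p) = 185 + p² (C(p) = p*p + 185 = p² + 185 = 185 + p²)
n = -26635 (n = -5*(((5*3)*(-2))*(-184) - 193) = -5*((15*(-2))*(-184) - 193) = -5*(-30*(-184) - 193) = -5*(5520 - 193) = -5*5327 = -26635)
(n - 453184)*(-241561 + C(287)) = (-26635 - 453184)*(-241561 + (185 + 287²)) = -479819*(-241561 + (185 + 82369)) = -479819*(-241561 + 82554) = -479819*(-159007) = 76294579733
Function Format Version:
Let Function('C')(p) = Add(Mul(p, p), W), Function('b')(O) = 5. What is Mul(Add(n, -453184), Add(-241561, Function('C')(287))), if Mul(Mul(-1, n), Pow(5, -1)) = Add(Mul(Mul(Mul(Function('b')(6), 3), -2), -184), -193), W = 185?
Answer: 76294579733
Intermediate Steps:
Function('C')(p) = Add(185, Pow(p, 2)) (Function('C')(p) = Add(Mul(p, p), 185) = Add(Pow(p, 2), 185) = Add(185, Pow(p, 2)))
n = -26635 (n = Mul(-5, Add(Mul(Mul(Mul(5, 3), -2), -184), -193)) = Mul(-5, Add(Mul(Mul(15, -2), -184), -193)) = Mul(-5, Add(Mul(-30, -184), -193)) = Mul(-5, Add(5520, -193)) = Mul(-5, 5327) = -26635)
Mul(Add(n, -453184), Add(-241561, Function('C')(287))) = Mul(Add(-26635, -453184), Add(-241561, Add(185, Pow(287, 2)))) = Mul(-479819, Add(-241561, Add(185, 82369))) = Mul(-479819, Add(-241561, 82554)) = Mul(-479819, -159007) = 76294579733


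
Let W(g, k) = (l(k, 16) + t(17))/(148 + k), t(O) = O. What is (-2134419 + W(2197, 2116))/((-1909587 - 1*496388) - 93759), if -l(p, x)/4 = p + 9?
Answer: 4832333099/5659397776 ≈ 0.85386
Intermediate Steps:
l(p, x) = -36 - 4*p (l(p, x) = -4*(p + 9) = -4*(9 + p) = -36 - 4*p)
W(g, k) = (-19 - 4*k)/(148 + k) (W(g, k) = ((-36 - 4*k) + 17)/(148 + k) = (-19 - 4*k)/(148 + k))
(-2134419 + W(2197, 2116))/((-1909587 - 1*496388) - 93759) = (-2134419 + (-19 - 4*2116)/(148 + 2116))/((-1909587 - 1*496388) - 93759) = (-2134419 + (-19 - 8464)/2264)/((-1909587 - 496388) - 93759) = (-2134419 + (1/2264)*(-8483))/(-2405975 - 93759) = (-2134419 - 8483/2264)/(-2499734) = -4832333099/2264*(-1/2499734) = 4832333099/5659397776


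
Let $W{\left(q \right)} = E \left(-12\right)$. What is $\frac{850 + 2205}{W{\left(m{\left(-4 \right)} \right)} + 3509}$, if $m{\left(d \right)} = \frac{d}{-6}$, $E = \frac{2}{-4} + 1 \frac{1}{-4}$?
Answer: $\frac{3055}{3518} \approx 0.86839$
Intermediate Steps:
$E = - \frac{3}{4}$ ($E = 2 \left(- \frac{1}{4}\right) + 1 \left(- \frac{1}{4}\right) = - \frac{1}{2} - \frac{1}{4} = - \frac{3}{4} \approx -0.75$)
$m{\left(d \right)} = - \frac{d}{6}$ ($m{\left(d \right)} = d \left(- \frac{1}{6}\right) = - \frac{d}{6}$)
$W{\left(q \right)} = 9$ ($W{\left(q \right)} = \left(- \frac{3}{4}\right) \left(-12\right) = 9$)
$\frac{850 + 2205}{W{\left(m{\left(-4 \right)} \right)} + 3509} = \frac{850 + 2205}{9 + 3509} = \frac{3055}{3518}$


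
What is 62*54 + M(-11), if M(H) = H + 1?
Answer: 3338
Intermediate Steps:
M(H) = 1 + H
62*54 + M(-11) = 62*54 + (1 - 11) = 3348 - 10 = 3338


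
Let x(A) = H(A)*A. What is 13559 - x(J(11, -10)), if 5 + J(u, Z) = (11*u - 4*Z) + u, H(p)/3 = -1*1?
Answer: 14060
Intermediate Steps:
H(p) = -3 (H(p) = 3*(-1*1) = 3*(-1) = -3)
J(u, Z) = -5 - 4*Z + 12*u (J(u, Z) = -5 + ((11*u - 4*Z) + u) = -5 + ((-4*Z + 11*u) + u) = -5 + (-4*Z + 12*u) = -5 - 4*Z + 12*u)
x(A) = -3*A
13559 - x(J(11, -10)) = 13559 - (-3)*(-5 - 4*(-10) + 12*11) = 13559 - (-3)*(-5 + 40 + 132) = 13559 - (-3)*167 = 13559 - 1*(-501) = 13559 + 501 = 14060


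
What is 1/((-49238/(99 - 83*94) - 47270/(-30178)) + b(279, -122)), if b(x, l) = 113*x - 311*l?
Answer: 116230567/8075346271510 ≈ 1.4393e-5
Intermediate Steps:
b(x, l) = -311*l + 113*x
1/((-49238/(99 - 83*94) - 47270/(-30178)) + b(279, -122)) = 1/((-49238/(99 - 83*94) - 47270/(-30178)) + (-311*(-122) + 113*279)) = 1/((-49238/(99 - 7802) - 47270*(-1/30178)) + (37942 + 31527)) = 1/((-49238/(-7703) + 23635/15089) + 69469) = 1/((-49238*(-1/7703) + 23635/15089) + 69469) = 1/((49238/7703 + 23635/15089) + 69469) = 1/(925012587/116230567 + 69469) = 1/(8075346271510/116230567) = 116230567/8075346271510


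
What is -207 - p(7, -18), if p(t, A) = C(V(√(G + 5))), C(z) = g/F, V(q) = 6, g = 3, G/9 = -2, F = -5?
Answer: -1032/5 ≈ -206.40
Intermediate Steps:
G = -18 (G = 9*(-2) = -18)
C(z) = -⅗ (C(z) = 3/(-5) = 3*(-⅕) = -⅗)
p(t, A) = -⅗
-207 - p(7, -18) = -207 - 1*(-⅗) = -207 + ⅗ = -1032/5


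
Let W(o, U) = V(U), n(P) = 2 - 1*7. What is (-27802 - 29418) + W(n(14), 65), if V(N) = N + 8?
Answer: -57147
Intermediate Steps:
V(N) = 8 + N
n(P) = -5 (n(P) = 2 - 7 = -5)
W(o, U) = 8 + U
(-27802 - 29418) + W(n(14), 65) = (-27802 - 29418) + (8 + 65) = -57220 + 73 = -57147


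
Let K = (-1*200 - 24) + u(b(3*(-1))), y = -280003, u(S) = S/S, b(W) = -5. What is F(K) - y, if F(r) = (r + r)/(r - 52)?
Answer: 77001271/275 ≈ 2.8000e+5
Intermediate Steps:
u(S) = 1
K = -223 (K = (-1*200 - 24) + 1 = (-200 - 24) + 1 = -224 + 1 = -223)
F(r) = 2*r/(-52 + r) (F(r) = (2*r)/(-52 + r) = 2*r/(-52 + r))
F(K) - y = 2*(-223)/(-52 - 223) - 1*(-280003) = 2*(-223)/(-275) + 280003 = 2*(-223)*(-1/275) + 280003 = 446/275 + 280003 = 77001271/275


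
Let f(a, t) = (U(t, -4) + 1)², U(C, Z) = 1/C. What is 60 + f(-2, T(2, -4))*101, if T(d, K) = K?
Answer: 1869/16 ≈ 116.81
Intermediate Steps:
f(a, t) = (1 + 1/t)² (f(a, t) = (1/t + 1)² = (1 + 1/t)²)
60 + f(-2, T(2, -4))*101 = 60 + ((1 - 4)²/(-4)²)*101 = 60 + ((1/16)*(-3)²)*101 = 60 + ((1/16)*9)*101 = 60 + (9/16)*101 = 60 + 909/16 = 1869/16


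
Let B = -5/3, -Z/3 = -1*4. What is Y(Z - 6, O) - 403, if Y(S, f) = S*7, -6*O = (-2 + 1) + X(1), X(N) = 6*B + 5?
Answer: -361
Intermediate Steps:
Z = 12 (Z = -(-3)*4 = -3*(-4) = 12)
B = -5/3 (B = -5*⅓ = -5/3 ≈ -1.6667)
X(N) = -5 (X(N) = 6*(-5/3) + 5 = -10 + 5 = -5)
O = 1 (O = -((-2 + 1) - 5)/6 = -(-1 - 5)/6 = -⅙*(-6) = 1)
Y(S, f) = 7*S
Y(Z - 6, O) - 403 = 7*(12 - 6) - 403 = 7*6 - 403 = 42 - 403 = -361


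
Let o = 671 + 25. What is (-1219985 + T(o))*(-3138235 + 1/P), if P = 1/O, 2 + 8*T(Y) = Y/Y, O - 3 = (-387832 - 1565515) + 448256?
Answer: 45318279924563/8 ≈ 5.6648e+12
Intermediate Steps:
o = 696
O = -1505088 (O = 3 + ((-387832 - 1565515) + 448256) = 3 + (-1953347 + 448256) = 3 - 1505091 = -1505088)
T(Y) = -1/8 (T(Y) = -1/4 + (Y/Y)/8 = -1/4 + (1/8)*1 = -1/4 + 1/8 = -1/8)
P = -1/1505088 (P = 1/(-1505088) = -1/1505088 ≈ -6.6441e-7)
(-1219985 + T(o))*(-3138235 + 1/P) = (-1219985 - 1/8)*(-3138235 + 1/(-1/1505088)) = -9759881*(-3138235 - 1505088)/8 = -9759881/8*(-4643323) = 45318279924563/8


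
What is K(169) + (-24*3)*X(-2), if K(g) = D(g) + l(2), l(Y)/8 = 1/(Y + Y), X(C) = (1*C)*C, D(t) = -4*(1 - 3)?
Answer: -278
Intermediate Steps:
D(t) = 8 (D(t) = -4*(-2) = 8)
X(C) = C² (X(C) = C*C = C²)
l(Y) = 4/Y (l(Y) = 8/(Y + Y) = 8/((2*Y)) = 8*(1/(2*Y)) = 4/Y)
K(g) = 10 (K(g) = 8 + 4/2 = 8 + 4*(½) = 8 + 2 = 10)
K(169) + (-24*3)*X(-2) = 10 - 24*3*(-2)² = 10 - 72*4 = 10 - 288 = -278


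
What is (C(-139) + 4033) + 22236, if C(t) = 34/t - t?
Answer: 3670678/139 ≈ 26408.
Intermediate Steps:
C(t) = -t + 34/t
(C(-139) + 4033) + 22236 = ((-1*(-139) + 34/(-139)) + 4033) + 22236 = ((139 + 34*(-1/139)) + 4033) + 22236 = ((139 - 34/139) + 4033) + 22236 = (19287/139 + 4033) + 22236 = 579874/139 + 22236 = 3670678/139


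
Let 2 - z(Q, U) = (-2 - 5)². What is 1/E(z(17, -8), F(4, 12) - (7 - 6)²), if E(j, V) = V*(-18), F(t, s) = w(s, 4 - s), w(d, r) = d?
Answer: -1/198 ≈ -0.0050505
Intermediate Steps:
F(t, s) = s
z(Q, U) = -47 (z(Q, U) = 2 - (-2 - 5)² = 2 - 1*(-7)² = 2 - 1*49 = 2 - 49 = -47)
E(j, V) = -18*V
1/E(z(17, -8), F(4, 12) - (7 - 6)²) = 1/(-18*(12 - (7 - 6)²)) = 1/(-18*(12 - 1*1²)) = 1/(-18*(12 - 1*1)) = 1/(-18*(12 - 1)) = 1/(-18*11) = 1/(-198) = -1/198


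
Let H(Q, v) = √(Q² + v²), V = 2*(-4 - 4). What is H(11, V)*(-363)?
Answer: -363*√377 ≈ -7048.2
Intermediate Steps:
V = -16 (V = 2*(-8) = -16)
H(11, V)*(-363) = √(11² + (-16)²)*(-363) = √(121 + 256)*(-363) = √377*(-363) = -363*√377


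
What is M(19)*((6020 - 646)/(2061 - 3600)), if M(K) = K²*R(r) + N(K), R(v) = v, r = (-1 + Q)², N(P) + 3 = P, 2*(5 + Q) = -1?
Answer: -164103151/3078 ≈ -53315.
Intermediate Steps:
Q = -11/2 (Q = -5 + (½)*(-1) = -5 - ½ = -11/2 ≈ -5.5000)
N(P) = -3 + P
r = 169/4 (r = (-1 - 11/2)² = (-13/2)² = 169/4 ≈ 42.250)
M(K) = -3 + K + 169*K²/4 (M(K) = K²*(169/4) + (-3 + K) = 169*K²/4 + (-3 + K) = -3 + K + 169*K²/4)
M(19)*((6020 - 646)/(2061 - 3600)) = (-3 + 19 + (169/4)*19²)*((6020 - 646)/(2061 - 3600)) = (-3 + 19 + (169/4)*361)*(5374/(-1539)) = (-3 + 19 + 61009/4)*(5374*(-1/1539)) = (61073/4)*(-5374/1539) = -164103151/3078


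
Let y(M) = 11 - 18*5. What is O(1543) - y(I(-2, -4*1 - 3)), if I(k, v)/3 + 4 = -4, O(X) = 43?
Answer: 122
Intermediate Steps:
I(k, v) = -24 (I(k, v) = -12 + 3*(-4) = -12 - 12 = -24)
y(M) = -79 (y(M) = 11 - 90 = -79)
O(1543) - y(I(-2, -4*1 - 3)) = 43 - 1*(-79) = 43 + 79 = 122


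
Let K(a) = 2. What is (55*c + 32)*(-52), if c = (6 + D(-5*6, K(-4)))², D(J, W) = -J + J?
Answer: -104624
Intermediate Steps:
D(J, W) = 0
c = 36 (c = (6 + 0)² = 6² = 36)
(55*c + 32)*(-52) = (55*36 + 32)*(-52) = (1980 + 32)*(-52) = 2012*(-52) = -104624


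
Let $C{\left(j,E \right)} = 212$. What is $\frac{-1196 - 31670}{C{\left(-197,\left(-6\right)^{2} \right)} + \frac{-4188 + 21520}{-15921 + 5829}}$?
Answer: $- \frac{82920918}{530543} \approx -156.29$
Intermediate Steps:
$\frac{-1196 - 31670}{C{\left(-197,\left(-6\right)^{2} \right)} + \frac{-4188 + 21520}{-15921 + 5829}} = \frac{-1196 - 31670}{212 + \frac{-4188 + 21520}{-15921 + 5829}} = - \frac{32866}{212 + \frac{17332}{-10092}} = - \frac{32866}{212 + 17332 \left(- \frac{1}{10092}\right)} = - \frac{32866}{212 - \frac{4333}{2523}} = - \frac{32866}{\frac{530543}{2523}} = \left(-32866\right) \frac{2523}{530543} = - \frac{82920918}{530543}$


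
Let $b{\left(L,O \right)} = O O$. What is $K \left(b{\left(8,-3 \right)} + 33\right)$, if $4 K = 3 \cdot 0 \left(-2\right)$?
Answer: $0$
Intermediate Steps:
$K = 0$ ($K = \frac{3 \cdot 0 \left(-2\right)}{4} = \frac{0 \left(-2\right)}{4} = \frac{1}{4} \cdot 0 = 0$)
$b{\left(L,O \right)} = O^{2}$
$K \left(b{\left(8,-3 \right)} + 33\right) = 0 \left(\left(-3\right)^{2} + 33\right) = 0 \left(9 + 33\right) = 0 \cdot 42 = 0$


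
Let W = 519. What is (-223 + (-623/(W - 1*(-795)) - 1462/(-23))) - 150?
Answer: -9366067/30222 ≈ -309.91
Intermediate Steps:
(-223 + (-623/(W - 1*(-795)) - 1462/(-23))) - 150 = (-223 + (-623/(519 - 1*(-795)) - 1462/(-23))) - 150 = (-223 + (-623/(519 + 795) - 1462*(-1/23))) - 150 = (-223 + (-623/1314 + 1462/23)) - 150 = (-223 + 1906739/30222) - 150 = -4832767/30222 - 150 = -9366067/30222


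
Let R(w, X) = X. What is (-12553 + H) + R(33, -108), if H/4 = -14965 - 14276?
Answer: -129625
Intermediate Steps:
H = -116964 (H = 4*(-14965 - 14276) = 4*(-29241) = -116964)
(-12553 + H) + R(33, -108) = (-12553 - 116964) - 108 = -129517 - 108 = -129625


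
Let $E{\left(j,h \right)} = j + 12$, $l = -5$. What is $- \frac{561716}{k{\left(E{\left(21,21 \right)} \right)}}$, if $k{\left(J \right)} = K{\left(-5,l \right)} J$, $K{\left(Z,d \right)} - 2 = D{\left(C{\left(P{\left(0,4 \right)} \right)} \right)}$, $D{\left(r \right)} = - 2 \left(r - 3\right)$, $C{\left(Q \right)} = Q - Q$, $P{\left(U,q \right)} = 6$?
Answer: $- \frac{140429}{66} \approx -2127.7$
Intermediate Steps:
$C{\left(Q \right)} = 0$
$E{\left(j,h \right)} = 12 + j$
$D{\left(r \right)} = 6 - 2 r$ ($D{\left(r \right)} = - 2 \left(-3 + r\right) = 6 - 2 r$)
$K{\left(Z,d \right)} = 8$ ($K{\left(Z,d \right)} = 2 + \left(6 - 0\right) = 2 + \left(6 + 0\right) = 2 + 6 = 8$)
$k{\left(J \right)} = 8 J$
$- \frac{561716}{k{\left(E{\left(21,21 \right)} \right)}} = - \frac{561716}{8 \left(12 + 21\right)} = - \frac{561716}{8 \cdot 33} = - \frac{561716}{264} = \left(-561716\right) \frac{1}{264} = - \frac{140429}{66}$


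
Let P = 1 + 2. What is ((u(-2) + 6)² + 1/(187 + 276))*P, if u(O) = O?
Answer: 22227/463 ≈ 48.006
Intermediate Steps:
P = 3
((u(-2) + 6)² + 1/(187 + 276))*P = ((-2 + 6)² + 1/(187 + 276))*3 = (4² + 1/463)*3 = (16 + 1/463)*3 = (7409/463)*3 = 22227/463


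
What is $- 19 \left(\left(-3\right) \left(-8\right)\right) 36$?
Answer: $-16416$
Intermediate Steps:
$- 19 \left(\left(-3\right) \left(-8\right)\right) 36 = \left(-19\right) 24 \cdot 36 = \left(-456\right) 36 = -16416$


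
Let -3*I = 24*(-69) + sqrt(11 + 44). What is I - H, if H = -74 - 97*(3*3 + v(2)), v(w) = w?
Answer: 1693 - sqrt(55)/3 ≈ 1690.5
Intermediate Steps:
I = 552 - sqrt(55)/3 (I = -(24*(-69) + sqrt(11 + 44))/3 = -(-1656 + sqrt(55))/3 = 552 - sqrt(55)/3 ≈ 549.53)
H = -1141 (H = -74 - 97*(3*3 + 2) = -74 - 97*(9 + 2) = -74 - 97*11 = -74 - 1067 = -1141)
I - H = (552 - sqrt(55)/3) - 1*(-1141) = (552 - sqrt(55)/3) + 1141 = 1693 - sqrt(55)/3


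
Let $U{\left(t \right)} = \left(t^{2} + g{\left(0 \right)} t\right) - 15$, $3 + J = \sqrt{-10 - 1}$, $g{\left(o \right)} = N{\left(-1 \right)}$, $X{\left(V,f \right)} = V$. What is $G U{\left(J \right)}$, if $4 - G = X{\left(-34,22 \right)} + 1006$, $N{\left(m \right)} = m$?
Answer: $13552 + 6776 i \sqrt{11} \approx 13552.0 + 22473.0 i$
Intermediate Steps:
$g{\left(o \right)} = -1$
$G = -968$ ($G = 4 - \left(-34 + 1006\right) = 4 - 972 = -968$)
$J = -3 + i \sqrt{11}$ ($J = -3 + \sqrt{-10 - 1} = -3 + \sqrt{-11} = -3 + i \sqrt{11} \approx -3.0 + 3.3166 i$)
$U{\left(t \right)} = -15 + t^{2} - t$ ($U{\left(t \right)} = \left(t^{2} - t\right) - 15 = -15 + t^{2} - t$)
$G U{\left(J \right)} = - 968 \left(-15 + \left(-3 + i \sqrt{11}\right)^{2} - \left(-3 + i \sqrt{11}\right)\right) = - 968 \left(-15 + \left(-3 + i \sqrt{11}\right)^{2} + \left(3 - i \sqrt{11}\right)\right) = - 968 \left(-12 + \left(-3 + i \sqrt{11}\right)^{2} - i \sqrt{11}\right) = 11616 - 968 \left(-3 + i \sqrt{11}\right)^{2} + 968 i \sqrt{11}$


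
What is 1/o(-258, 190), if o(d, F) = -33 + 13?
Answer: -1/20 ≈ -0.050000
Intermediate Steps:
o(d, F) = -20
1/o(-258, 190) = 1/(-20) = -1/20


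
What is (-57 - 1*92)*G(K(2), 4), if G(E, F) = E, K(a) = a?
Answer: -298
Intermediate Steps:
(-57 - 1*92)*G(K(2), 4) = (-57 - 1*92)*2 = (-57 - 92)*2 = -149*2 = -298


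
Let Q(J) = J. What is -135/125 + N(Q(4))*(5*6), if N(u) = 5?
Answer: 3723/25 ≈ 148.92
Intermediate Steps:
-135/125 + N(Q(4))*(5*6) = -135/125 + 5*(5*6) = -135*1/125 + 5*30 = -27/25 + 150 = 3723/25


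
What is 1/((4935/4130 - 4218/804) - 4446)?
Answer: -3953/17591053 ≈ -0.00022472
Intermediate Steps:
1/((4935/4130 - 4218/804) - 4446) = 1/((4935*(1/4130) - 4218*1/804) - 4446) = 1/((141/118 - 703/134) - 4446) = 1/(-16015/3953 - 4446) = 1/(-17591053/3953) = -3953/17591053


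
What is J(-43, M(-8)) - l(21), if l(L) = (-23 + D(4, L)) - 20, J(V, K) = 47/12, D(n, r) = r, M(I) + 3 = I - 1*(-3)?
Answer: 311/12 ≈ 25.917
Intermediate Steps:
M(I) = I (M(I) = -3 + (I - 1*(-3)) = -3 + (I + 3) = -3 + (3 + I) = I)
J(V, K) = 47/12 (J(V, K) = 47*(1/12) = 47/12)
l(L) = -43 + L (l(L) = (-23 + L) - 20 = -43 + L)
J(-43, M(-8)) - l(21) = 47/12 - (-43 + 21) = 47/12 - 1*(-22) = 47/12 + 22 = 311/12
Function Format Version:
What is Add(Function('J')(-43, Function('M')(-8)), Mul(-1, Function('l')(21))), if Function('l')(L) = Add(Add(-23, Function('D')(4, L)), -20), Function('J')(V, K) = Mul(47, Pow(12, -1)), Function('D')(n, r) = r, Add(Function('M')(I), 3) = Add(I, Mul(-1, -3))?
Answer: Rational(311, 12) ≈ 25.917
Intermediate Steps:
Function('M')(I) = I (Function('M')(I) = Add(-3, Add(I, Mul(-1, -3))) = Add(-3, Add(I, 3)) = Add(-3, Add(3, I)) = I)
Function('J')(V, K) = Rational(47, 12) (Function('J')(V, K) = Mul(47, Rational(1, 12)) = Rational(47, 12))
Function('l')(L) = Add(-43, L) (Function('l')(L) = Add(Add(-23, L), -20) = Add(-43, L))
Add(Function('J')(-43, Function('M')(-8)), Mul(-1, Function('l')(21))) = Add(Rational(47, 12), Mul(-1, Add(-43, 21))) = Add(Rational(47, 12), Mul(-1, -22)) = Add(Rational(47, 12), 22) = Rational(311, 12)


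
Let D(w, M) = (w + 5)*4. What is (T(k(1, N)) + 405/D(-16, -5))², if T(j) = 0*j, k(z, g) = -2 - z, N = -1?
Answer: 164025/1936 ≈ 84.724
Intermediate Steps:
D(w, M) = 20 + 4*w (D(w, M) = (5 + w)*4 = 20 + 4*w)
T(j) = 0
(T(k(1, N)) + 405/D(-16, -5))² = (0 + 405/(20 + 4*(-16)))² = (0 + 405/(20 - 64))² = (0 + 405/(-44))² = (0 + 405*(-1/44))² = (0 - 405/44)² = (-405/44)² = 164025/1936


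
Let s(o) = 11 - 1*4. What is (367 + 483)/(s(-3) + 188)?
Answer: 170/39 ≈ 4.3590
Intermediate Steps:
s(o) = 7 (s(o) = 11 - 4 = 7)
(367 + 483)/(s(-3) + 188) = (367 + 483)/(7 + 188) = 850/195 = 850*(1/195) = 170/39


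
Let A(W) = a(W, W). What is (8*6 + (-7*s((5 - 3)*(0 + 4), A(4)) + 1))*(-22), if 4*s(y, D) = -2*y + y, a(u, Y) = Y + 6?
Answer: -1386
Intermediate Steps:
a(u, Y) = 6 + Y
A(W) = 6 + W
s(y, D) = -y/4 (s(y, D) = (-2*y + y)/4 = (-y)/4 = -y/4)
(8*6 + (-7*s((5 - 3)*(0 + 4), A(4)) + 1))*(-22) = (8*6 + (-(-7)*(5 - 3)*(0 + 4)/4 + 1))*(-22) = (48 + (-(-7)*2*4/4 + 1))*(-22) = (48 + (-(-7)*8/4 + 1))*(-22) = (48 + (-7*(-2) + 1))*(-22) = (48 + (14 + 1))*(-22) = (48 + 15)*(-22) = 63*(-22) = -1386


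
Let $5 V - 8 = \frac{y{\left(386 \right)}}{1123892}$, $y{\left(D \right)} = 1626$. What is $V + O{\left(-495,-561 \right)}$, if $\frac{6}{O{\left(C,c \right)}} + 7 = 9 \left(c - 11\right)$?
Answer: $\frac{926479427}{579366326} \approx 1.5991$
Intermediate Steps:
$O{\left(C,c \right)} = \frac{6}{-106 + 9 c}$ ($O{\left(C,c \right)} = \frac{6}{-7 + 9 \left(c - 11\right)} = \frac{6}{-7 + 9 \left(-11 + c\right)} = \frac{6}{-7 + \left(-99 + 9 c\right)} = \frac{6}{-106 + 9 c}$)
$V = \frac{4496381}{2809730}$ ($V = \frac{8}{5} + \frac{1626 \cdot \frac{1}{1123892}}{5} = \frac{8}{5} + \frac{1}{5} \cdot \frac{813}{561946} = \frac{8}{5} + \frac{813}{2809730} = \frac{4496381}{2809730} \approx 1.6003$)
$V + O{\left(-495,-561 \right)} = \frac{4496381}{2809730} + \frac{6}{-106 + 9 \left(-561\right)} = \frac{4496381}{2809730} + \frac{6}{-106 - 5049} = \frac{4496381}{2809730} + \frac{6}{-5155} = \frac{4496381}{2809730} + 6 \left(- \frac{1}{5155}\right) = \frac{4496381}{2809730} - \frac{6}{5155} = \frac{926479427}{579366326}$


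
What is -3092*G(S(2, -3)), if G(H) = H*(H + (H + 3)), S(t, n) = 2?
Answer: -43288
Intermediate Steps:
G(H) = H*(3 + 2*H) (G(H) = H*(H + (3 + H)) = H*(3 + 2*H))
-3092*G(S(2, -3)) = -6184*(3 + 2*2) = -6184*(3 + 4) = -6184*7 = -3092*14 = -43288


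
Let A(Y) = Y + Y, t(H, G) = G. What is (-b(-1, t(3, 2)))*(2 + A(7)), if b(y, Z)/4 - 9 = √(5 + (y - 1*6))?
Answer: -576 - 64*I*√2 ≈ -576.0 - 90.51*I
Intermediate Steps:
b(y, Z) = 36 + 4*√(-1 + y) (b(y, Z) = 36 + 4*√(5 + (y - 1*6)) = 36 + 4*√(5 + (y - 6)) = 36 + 4*√(5 + (-6 + y)) = 36 + 4*√(-1 + y))
A(Y) = 2*Y
(-b(-1, t(3, 2)))*(2 + A(7)) = (-(36 + 4*√(-1 - 1)))*(2 + 2*7) = (-(36 + 4*√(-2)))*(2 + 14) = -(36 + 4*(I*√2))*16 = -(36 + 4*I*√2)*16 = (-36 - 4*I*√2)*16 = -576 - 64*I*√2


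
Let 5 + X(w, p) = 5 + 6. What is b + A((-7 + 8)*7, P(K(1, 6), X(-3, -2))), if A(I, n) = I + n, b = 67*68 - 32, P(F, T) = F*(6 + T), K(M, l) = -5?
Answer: 4471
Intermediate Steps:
X(w, p) = 6 (X(w, p) = -5 + (5 + 6) = -5 + 11 = 6)
b = 4524 (b = 4556 - 32 = 4524)
b + A((-7 + 8)*7, P(K(1, 6), X(-3, -2))) = 4524 + ((-7 + 8)*7 - 5*(6 + 6)) = 4524 + (1*7 - 5*12) = 4524 + (7 - 60) = 4524 - 53 = 4471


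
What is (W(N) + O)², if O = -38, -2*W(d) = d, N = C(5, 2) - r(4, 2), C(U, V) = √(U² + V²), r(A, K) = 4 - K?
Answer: (74 + √29)²/4 ≈ 1575.5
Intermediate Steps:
N = -2 + √29 (N = √(5² + 2²) - (4 - 1*2) = √(25 + 4) - (4 - 2) = √29 - 1*2 = √29 - 2 = -2 + √29 ≈ 3.3852)
W(d) = -d/2
(W(N) + O)² = (-(-2 + √29)/2 - 38)² = ((1 - √29/2) - 38)² = (-37 - √29/2)²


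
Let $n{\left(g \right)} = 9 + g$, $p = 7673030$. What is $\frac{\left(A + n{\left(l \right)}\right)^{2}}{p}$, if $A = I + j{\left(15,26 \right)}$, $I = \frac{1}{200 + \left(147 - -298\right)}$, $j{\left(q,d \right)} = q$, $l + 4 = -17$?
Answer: $\frac{1874048}{1596086152875} \approx 1.1742 \cdot 10^{-6}$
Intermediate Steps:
$l = -21$ ($l = -4 - 17 = -21$)
$I = \frac{1}{645}$ ($I = \frac{1}{200 + \left(147 + 298\right)} = \frac{1}{200 + 445} = \frac{1}{645} \approx 0.0015504$)
$A = \frac{9676}{645}$ ($A = \frac{1}{645} + 15 = \frac{9676}{645} \approx 15.002$)
$\frac{\left(A + n{\left(l \right)}\right)^{2}}{p} = \frac{\left(\frac{9676}{645} + \left(9 - 21\right)\right)^{2}}{7673030} = \left(\frac{9676}{645} - 12\right)^{2} \cdot \frac{1}{7673030} = \left(\frac{1936}{645}\right)^{2} \cdot \frac{1}{7673030} = \frac{3748096}{416025} \cdot \frac{1}{7673030} = \frac{1874048}{1596086152875}$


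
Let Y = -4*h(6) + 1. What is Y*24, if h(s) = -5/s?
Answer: 104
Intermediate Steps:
Y = 13/3 (Y = -(-20)/6 + 1 = -4*(-⅚) + 1 = 10/3 + 1 = 13/3 ≈ 4.3333)
Y*24 = (13/3)*24 = 104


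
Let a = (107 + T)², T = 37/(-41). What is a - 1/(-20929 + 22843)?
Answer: 36217663319/3217434 ≈ 11257.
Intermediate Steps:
T = -37/41 (T = 37*(-1/41) = -37/41 ≈ -0.90244)
a = 18922500/1681 (a = (107 - 37/41)² = (4350/41)² = 18922500/1681 ≈ 11257.)
a - 1/(-20929 + 22843) = 18922500/1681 - 1/(-20929 + 22843) = 18922500/1681 - 1/1914 = 36217663319/3217434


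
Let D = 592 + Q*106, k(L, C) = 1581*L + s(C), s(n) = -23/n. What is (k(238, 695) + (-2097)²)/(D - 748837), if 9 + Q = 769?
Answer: -3317712442/464041075 ≈ -7.1496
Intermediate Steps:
Q = 760 (Q = -9 + 769 = 760)
k(L, C) = -23/C + 1581*L (k(L, C) = 1581*L - 23/C = -23/C + 1581*L)
D = 81152 (D = 592 + 760*106 = 592 + 80560 = 81152)
(k(238, 695) + (-2097)²)/(D - 748837) = ((-23/695 + 1581*238) + (-2097)²)/(81152 - 748837) = ((-23*1/695 + 376278) + 4397409)/(-667685) = ((-23/695 + 376278) + 4397409)*(-1/667685) = (261513187/695 + 4397409)*(-1/667685) = (3317712442/695)*(-1/667685) = -3317712442/464041075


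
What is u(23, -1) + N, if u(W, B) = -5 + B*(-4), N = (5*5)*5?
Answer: 124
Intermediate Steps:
N = 125 (N = 25*5 = 125)
u(W, B) = -5 - 4*B
u(23, -1) + N = (-5 - 4*(-1)) + 125 = (-5 + 4) + 125 = -1 + 125 = 124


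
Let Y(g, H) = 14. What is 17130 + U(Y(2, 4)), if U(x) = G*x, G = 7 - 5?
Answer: 17158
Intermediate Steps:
G = 2
U(x) = 2*x
17130 + U(Y(2, 4)) = 17130 + 2*14 = 17130 + 28 = 17158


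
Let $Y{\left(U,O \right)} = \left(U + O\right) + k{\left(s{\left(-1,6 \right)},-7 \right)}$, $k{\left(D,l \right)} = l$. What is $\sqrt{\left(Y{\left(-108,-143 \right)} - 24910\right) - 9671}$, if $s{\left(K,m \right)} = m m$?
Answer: $21 i \sqrt{79} \approx 186.65 i$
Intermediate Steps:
$s{\left(K,m \right)} = m^{2}$
$Y{\left(U,O \right)} = -7 + O + U$ ($Y{\left(U,O \right)} = \left(U + O\right) - 7 = \left(O + U\right) - 7 = -7 + O + U$)
$\sqrt{\left(Y{\left(-108,-143 \right)} - 24910\right) - 9671} = \sqrt{\left(\left(-7 - 143 - 108\right) - 24910\right) - 9671} = \sqrt{\left(-258 - 24910\right) - 9671} = \sqrt{-25168 - 9671} = \sqrt{-34839} = 21 i \sqrt{79}$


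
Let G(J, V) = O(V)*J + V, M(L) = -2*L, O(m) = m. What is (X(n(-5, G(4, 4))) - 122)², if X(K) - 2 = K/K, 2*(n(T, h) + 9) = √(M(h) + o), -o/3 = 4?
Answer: 14161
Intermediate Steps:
o = -12 (o = -3*4 = -12)
G(J, V) = V + J*V (G(J, V) = V*J + V = J*V + V = V + J*V)
n(T, h) = -9 + √(-12 - 2*h)/2 (n(T, h) = -9 + √(-2*h - 12)/2 = -9 + √(-12 - 2*h)/2)
X(K) = 3 (X(K) = 2 + K/K = 2 + 1 = 3)
(X(n(-5, G(4, 4))) - 122)² = (3 - 122)² = (-119)² = 14161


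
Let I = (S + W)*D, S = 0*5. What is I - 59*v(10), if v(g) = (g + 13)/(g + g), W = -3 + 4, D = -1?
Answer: -1377/20 ≈ -68.850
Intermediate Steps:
W = 1
S = 0
v(g) = (13 + g)/(2*g) (v(g) = (13 + g)/((2*g)) = (13 + g)*(1/(2*g)) = (13 + g)/(2*g))
I = -1 (I = (0 + 1)*(-1) = 1*(-1) = -1)
I - 59*v(10) = -1 - 59*(13 + 10)/(2*10) = -1 - 59*23/(2*10) = -1 - 59*23/20 = -1 - 1357/20 = -1377/20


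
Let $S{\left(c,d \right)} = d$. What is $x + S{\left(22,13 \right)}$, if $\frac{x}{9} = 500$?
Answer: $4513$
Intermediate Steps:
$x = 4500$ ($x = 9 \cdot 500 = 4500$)
$x + S{\left(22,13 \right)} = 4500 + 13 = 4513$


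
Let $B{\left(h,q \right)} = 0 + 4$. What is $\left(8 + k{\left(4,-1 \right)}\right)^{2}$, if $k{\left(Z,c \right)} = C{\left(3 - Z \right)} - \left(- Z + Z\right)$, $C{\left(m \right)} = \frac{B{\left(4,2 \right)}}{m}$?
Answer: $16$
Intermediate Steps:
$B{\left(h,q \right)} = 4$
$C{\left(m \right)} = \frac{4}{m}$
$k{\left(Z,c \right)} = \frac{4}{3 - Z}$ ($k{\left(Z,c \right)} = \frac{4}{3 - Z} - \left(- Z + Z\right) = \frac{4}{3 - Z} - 0 = \frac{4}{3 - Z} + 0 = \frac{4}{3 - Z}$)
$\left(8 + k{\left(4,-1 \right)}\right)^{2} = \left(8 - \frac{4}{-3 + 4}\right)^{2} = \left(8 - \frac{4}{1}\right)^{2} = \left(8 - 4\right)^{2} = 4^{2} = 16$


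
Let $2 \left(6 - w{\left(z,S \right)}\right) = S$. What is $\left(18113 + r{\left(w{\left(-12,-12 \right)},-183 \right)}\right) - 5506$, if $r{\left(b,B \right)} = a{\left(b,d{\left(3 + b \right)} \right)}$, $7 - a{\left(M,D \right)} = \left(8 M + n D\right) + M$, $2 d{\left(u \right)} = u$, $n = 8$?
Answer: $12446$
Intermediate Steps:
$w{\left(z,S \right)} = 6 - \frac{S}{2}$
$d{\left(u \right)} = \frac{u}{2}$
$a{\left(M,D \right)} = 7 - 9 M - 8 D$ ($a{\left(M,D \right)} = 7 - \left(\left(8 M + 8 D\right) + M\right) = 7 - \left(\left(8 D + 8 M\right) + M\right) = 7 - \left(8 D + 9 M\right) = 7 - 9 M - 8 D$)
$r{\left(b,B \right)} = -5 - 13 b$ ($r{\left(b,B \right)} = 7 - 9 b - 8 \frac{3 + b}{2} = 7 - 9 b - 8 \left(\frac{3}{2} + \frac{b}{2}\right) = 7 - 9 b - \left(12 + 4 b\right) = -5 - 13 b$)
$\left(18113 + r{\left(w{\left(-12,-12 \right)},-183 \right)}\right) - 5506 = \left(18113 - \left(5 + 13 \left(6 - -6\right)\right)\right) - 5506 = \left(18113 - \left(5 + 13 \left(6 + 6\right)\right)\right) - 5506 = \left(18113 - 161\right) - 5506 = 17952 - 5506 = 12446$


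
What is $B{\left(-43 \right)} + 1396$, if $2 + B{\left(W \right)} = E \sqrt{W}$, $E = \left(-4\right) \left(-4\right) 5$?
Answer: $1394 + 80 i \sqrt{43} \approx 1394.0 + 524.59 i$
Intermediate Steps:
$E = 80$ ($E = 16 \cdot 5 = 80$)
$B{\left(W \right)} = -2 + 80 \sqrt{W}$
$B{\left(-43 \right)} + 1396 = \left(-2 + 80 \sqrt{-43}\right) + 1396 = \left(-2 + 80 i \sqrt{43}\right) + 1396 = 1394 + 80 i \sqrt{43}$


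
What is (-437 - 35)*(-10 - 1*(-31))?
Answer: -9912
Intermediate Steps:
(-437 - 35)*(-10 - 1*(-31)) = -472*(-10 + 31) = -472*21 = -9912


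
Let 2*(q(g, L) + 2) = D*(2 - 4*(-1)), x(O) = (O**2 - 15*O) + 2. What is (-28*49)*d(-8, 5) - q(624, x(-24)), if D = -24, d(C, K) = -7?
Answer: 9678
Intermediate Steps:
x(O) = 2 + O**2 - 15*O
q(g, L) = -74 (q(g, L) = -2 + (-24*(2 - 4*(-1)))/2 = -2 + (-24*(2 + 4))/2 = -2 + (-24*6)/2 = -2 + (1/2)*(-144) = -2 - 72 = -74)
(-28*49)*d(-8, 5) - q(624, x(-24)) = -28*49*(-7) - 1*(-74) = -1372*(-7) + 74 = 9604 + 74 = 9678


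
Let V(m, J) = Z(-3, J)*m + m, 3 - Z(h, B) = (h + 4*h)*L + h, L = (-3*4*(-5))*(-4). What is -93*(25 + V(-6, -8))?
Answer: -2007219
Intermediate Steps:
L = -240 (L = -12*(-5)*(-4) = 60*(-4) = -240)
Z(h, B) = 3 + 1199*h (Z(h, B) = 3 - ((h + 4*h)*(-240) + h) = 3 - ((5*h)*(-240) + h) = 3 - (-1200*h + h) = 3 - (-1199)*h = 3 + 1199*h)
V(m, J) = -3593*m (V(m, J) = (3 + 1199*(-3))*m + m = (3 - 3597)*m + m = -3594*m + m = -3593*m)
-93*(25 + V(-6, -8)) = -93*(25 - 3593*(-6)) = -93*(25 + 21558) = -93*21583 = -2007219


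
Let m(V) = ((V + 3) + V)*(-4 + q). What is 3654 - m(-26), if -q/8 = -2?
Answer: 4242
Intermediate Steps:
q = 16 (q = -8*(-2) = 16)
m(V) = 36 + 24*V (m(V) = ((V + 3) + V)*(-4 + 16) = ((3 + V) + V)*12 = (3 + 2*V)*12 = 36 + 24*V)
3654 - m(-26) = 3654 - (36 + 24*(-26)) = 3654 - (36 - 624) = 3654 - 1*(-588) = 3654 + 588 = 4242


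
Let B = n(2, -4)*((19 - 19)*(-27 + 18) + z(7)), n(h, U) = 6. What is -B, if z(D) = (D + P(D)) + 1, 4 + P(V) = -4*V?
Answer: 144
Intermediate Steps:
P(V) = -4 - 4*V
z(D) = -3 - 3*D (z(D) = (D + (-4 - 4*D)) + 1 = (-4 - 3*D) + 1 = -3 - 3*D)
B = -144 (B = 6*((19 - 19)*(-27 + 18) + (-3 - 3*7)) = 6*(0*(-9) + (-3 - 21)) = 6*(0 - 24) = 6*(-24) = -144)
-B = -1*(-144) = 144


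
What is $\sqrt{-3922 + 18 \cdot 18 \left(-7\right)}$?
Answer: $i \sqrt{6190} \approx 78.677 i$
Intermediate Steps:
$\sqrt{-3922 + 18 \cdot 18 \left(-7\right)} = \sqrt{-3922 + 324 \left(-7\right)} = \sqrt{-3922 - 2268} = \sqrt{-6190} = i \sqrt{6190}$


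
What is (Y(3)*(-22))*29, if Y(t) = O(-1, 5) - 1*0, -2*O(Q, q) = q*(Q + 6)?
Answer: 7975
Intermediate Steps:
O(Q, q) = -q*(6 + Q)/2 (O(Q, q) = -q*(Q + 6)/2 = -q*(6 + Q)/2)
Y(t) = -25/2 (Y(t) = -1/2*5*(6 - 1) - 1*0 = -1/2*5*5 + 0 = -25/2 + 0 = -25/2)
(Y(3)*(-22))*29 = -25/2*(-22)*29 = 275*29 = 7975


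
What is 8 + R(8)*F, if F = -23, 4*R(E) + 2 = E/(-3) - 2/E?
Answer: 1741/48 ≈ 36.271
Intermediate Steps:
R(E) = -1/2 - 1/(2*E) - E/12 (R(E) = -1/2 + (E/(-3) - 2/E)/4 = -1/2 + (E*(-1/3) - 2/E)/4 = -1/2 + (-E/3 - 2/E)/4 = -1/2 + (-2/E - E/3)/4 = -1/2 + (-1/(2*E) - E/12) = -1/2 - 1/(2*E) - E/12)
8 + R(8)*F = 8 + ((1/12)*(-6 - 1*8*(6 + 8))/8)*(-23) = 8 + ((1/12)*(1/8)*(-6 - 1*8*14))*(-23) = 8 + ((1/12)*(1/8)*(-6 - 112))*(-23) = 8 + ((1/12)*(1/8)*(-118))*(-23) = 8 - 59/48*(-23) = 8 + 1357/48 = 1741/48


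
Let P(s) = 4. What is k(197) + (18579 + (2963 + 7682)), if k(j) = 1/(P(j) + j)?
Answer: 5874025/201 ≈ 29224.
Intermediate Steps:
k(j) = 1/(4 + j)
k(197) + (18579 + (2963 + 7682)) = 1/(4 + 197) + (18579 + (2963 + 7682)) = 1/201 + (18579 + 10645) = 1/201 + 29224 = 5874025/201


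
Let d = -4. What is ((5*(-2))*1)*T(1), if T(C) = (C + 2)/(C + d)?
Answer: 10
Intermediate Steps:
T(C) = (2 + C)/(-4 + C) (T(C) = (C + 2)/(C - 4) = (2 + C)/(-4 + C))
((5*(-2))*1)*T(1) = ((5*(-2))*1)*((2 + 1)/(-4 + 1)) = (-10*1)*(3/(-3)) = -(-10)*3/3 = -10*(-1) = 10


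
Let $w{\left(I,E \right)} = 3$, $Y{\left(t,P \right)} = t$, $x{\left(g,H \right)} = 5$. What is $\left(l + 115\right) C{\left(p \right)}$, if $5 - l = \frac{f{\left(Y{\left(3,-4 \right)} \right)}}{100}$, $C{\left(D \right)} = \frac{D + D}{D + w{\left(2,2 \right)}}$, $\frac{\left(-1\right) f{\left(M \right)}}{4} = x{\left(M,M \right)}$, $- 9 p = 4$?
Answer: $- \frac{4808}{115} \approx -41.809$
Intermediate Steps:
$p = - \frac{4}{9}$ ($p = \left(- \frac{1}{9}\right) 4 = - \frac{4}{9} \approx -0.44444$)
$f{\left(M \right)} = -20$ ($f{\left(M \right)} = \left(-4\right) 5 = -20$)
$C{\left(D \right)} = \frac{2 D}{3 + D}$ ($C{\left(D \right)} = \frac{D + D}{D + 3} = \frac{2 D}{3 + D}$)
$l = \frac{26}{5}$ ($l = 5 - - \frac{20}{100} = 5 - \left(-20\right) \frac{1}{100} = 5 - - \frac{1}{5} = 5 + \frac{1}{5} = \frac{26}{5} \approx 5.2$)
$\left(l + 115\right) C{\left(p \right)} = \left(\frac{26}{5} + 115\right) 2 \left(- \frac{4}{9}\right) \frac{1}{3 - \frac{4}{9}} = \frac{601 \cdot 2 \left(- \frac{4}{9}\right) \frac{1}{\frac{23}{9}}}{5} = \frac{601 \cdot 2 \left(- \frac{4}{9}\right) \frac{9}{23}}{5} = \frac{601}{5} \left(- \frac{8}{23}\right) = - \frac{4808}{115}$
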